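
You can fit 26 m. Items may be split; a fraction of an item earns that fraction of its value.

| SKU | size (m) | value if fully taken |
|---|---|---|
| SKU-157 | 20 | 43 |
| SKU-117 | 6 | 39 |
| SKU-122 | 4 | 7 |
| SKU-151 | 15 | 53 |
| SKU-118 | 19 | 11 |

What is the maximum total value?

Sort by value density: SKU-117 39/6≈6.5, SKU-151 53/15≈3.53, SKU-157 43/20≈2.15, SKU-122 7/4≈1.75, SKU-118 11/19≈0.579.
SKU-117: take in full, 6 m for value 39 → 20 left.
SKU-151: take in full, 15 m for value 53 → 5 left.
Fill the last 5 m with part of SKU-157: 5/20 of it earns 10.75.
Total value = 102.75.

102.75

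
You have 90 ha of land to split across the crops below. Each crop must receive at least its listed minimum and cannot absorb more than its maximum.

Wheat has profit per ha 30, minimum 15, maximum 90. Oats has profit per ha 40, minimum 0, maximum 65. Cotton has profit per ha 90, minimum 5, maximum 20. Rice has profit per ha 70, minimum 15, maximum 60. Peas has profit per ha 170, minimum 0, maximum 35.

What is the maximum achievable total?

9600

Meeting every minimum uses 15+0+5+15+0 = 35 ha, leaving 55.
Order the crops by profit per ha: Peas 170 > Cotton 90 > Rice 70 > Oats 40 > Wheat 30.
Give Peas 35 more to hit its cap of 35 → 20 left.
Cotton takes 15 more to reach its cap of 20 → 5 left.
Rice has room for 45 more but only 5 remain, so it gets 20.
Total = 30×15 + 90×20 + 70×20 + 170×35 = 9600.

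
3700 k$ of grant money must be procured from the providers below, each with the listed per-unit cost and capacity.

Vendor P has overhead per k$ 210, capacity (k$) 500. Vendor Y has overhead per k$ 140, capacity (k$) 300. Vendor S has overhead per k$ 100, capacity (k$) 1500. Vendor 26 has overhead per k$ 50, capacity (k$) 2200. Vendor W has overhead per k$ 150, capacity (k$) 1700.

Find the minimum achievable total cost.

Use providers in increasing cost order.
Vendor 26 at 50: take all 2200 k$ ; 1500 still needed.
Vendor S at 100: take all 1500 k$ ; 0 still needed.
Vendor Y, Vendor W, Vendor P: unused.
Cost = 2200×50 + 1500×100 = 260000.

260000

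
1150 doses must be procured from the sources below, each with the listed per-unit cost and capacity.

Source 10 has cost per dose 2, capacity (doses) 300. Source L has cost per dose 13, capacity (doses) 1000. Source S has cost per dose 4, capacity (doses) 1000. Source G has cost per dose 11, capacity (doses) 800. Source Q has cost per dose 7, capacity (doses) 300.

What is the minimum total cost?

4000

Use sources in increasing cost order.
Source 10 (2): use full 300 → 850 doses to go.
Source S (4): take the remaining 850 → done.
Source Q, Source G, Source L: unused.
Cost = 300×2 + 850×4 = 4000.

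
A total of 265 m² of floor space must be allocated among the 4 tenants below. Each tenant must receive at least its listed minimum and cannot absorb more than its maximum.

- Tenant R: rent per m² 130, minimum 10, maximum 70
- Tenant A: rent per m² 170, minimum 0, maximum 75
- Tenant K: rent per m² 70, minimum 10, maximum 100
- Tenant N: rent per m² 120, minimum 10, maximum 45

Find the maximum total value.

Meeting every minimum uses 10+0+10+10 = 30 m², leaving 235.
Rank by rent per m²: Tenant A 170 > Tenant R 130 > Tenant N 120 > Tenant K 70.
Tenant A: +75 to 75 (cap) — 160 left.
Tenant R: +60 to 70 (cap) — 100 left.
Give Tenant N 35 more to hit its cap of 45 — 65 left.
Only 65 left; Tenant K takes them to reach 75.
Total = 130×70 + 170×75 + 70×75 + 120×45 = 32500.

32500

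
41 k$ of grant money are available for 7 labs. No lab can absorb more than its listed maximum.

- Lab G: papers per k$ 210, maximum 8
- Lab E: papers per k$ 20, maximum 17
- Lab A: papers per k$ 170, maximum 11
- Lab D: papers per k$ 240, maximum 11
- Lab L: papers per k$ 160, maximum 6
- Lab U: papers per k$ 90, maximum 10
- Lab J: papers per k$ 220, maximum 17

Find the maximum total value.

Rank by papers per k$: Lab D 240 > Lab J 220 > Lab G 210 > Lab A 170 > Lab L 160 > Lab U 90 > Lab E 20.
Lab D: +11 to 11 (cap) — 30 left.
Lab J takes 17 to reach its cap of 17 — 13 left.
Give Lab G 8 to hit its cap of 8 — 5 left.
Only 5 left; Lab A takes them to reach 5.
Total = 210×8 + 170×5 + 240×11 + 220×17 = 8910.

8910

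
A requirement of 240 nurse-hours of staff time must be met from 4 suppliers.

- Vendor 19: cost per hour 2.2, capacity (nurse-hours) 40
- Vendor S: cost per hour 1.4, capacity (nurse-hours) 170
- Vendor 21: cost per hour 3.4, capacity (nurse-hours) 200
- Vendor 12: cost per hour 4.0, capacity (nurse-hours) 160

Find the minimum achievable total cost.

Fill from the cheapest supplier first.
Vendor S at 1.4: take all 170 nurse-hours — 70 still needed.
Vendor 19 (2.2): use full 40 — 30 nurse-hours to go.
Vendor 21 at 3.4: take 30 of its 200 — requirement met.
Vendor 12: unused.
Cost = 170×1.4 + 40×2.2 + 30×3.4 = 428.

428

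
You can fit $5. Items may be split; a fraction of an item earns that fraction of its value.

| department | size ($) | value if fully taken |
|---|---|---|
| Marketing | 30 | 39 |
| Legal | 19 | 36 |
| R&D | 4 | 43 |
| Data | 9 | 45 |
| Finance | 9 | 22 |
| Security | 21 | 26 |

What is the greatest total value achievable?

Sort by value density: R&D 43/4≈10.8, Data 45/9≈5, Finance 22/9≈2.44, Legal 36/19≈1.89, Marketing 39/30≈1.3, Security 26/21≈1.24.
All 4 $ of R&D fit (value 43) → 1 remain.
Fill the last 1 $ with part of Data: 1/9 of it earns 5.
Total value = 48.

48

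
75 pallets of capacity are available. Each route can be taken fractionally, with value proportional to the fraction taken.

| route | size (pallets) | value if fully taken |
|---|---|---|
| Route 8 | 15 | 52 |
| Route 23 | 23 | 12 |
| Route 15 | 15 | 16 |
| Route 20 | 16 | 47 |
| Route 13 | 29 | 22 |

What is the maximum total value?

Sort by value density: Route 8 52/15≈3.47, Route 20 47/16≈2.94, Route 15 16/15≈1.07, Route 13 22/29≈0.759, Route 23 12/23≈0.522.
All 15 pallets of Route 8 fit (value 52) — 60 remain.
Route 20: take in full, 16 pallets for value 47 — 44 left.
Take all of Route 15 (15 pallets, value 16) — 29 pallets left.
All 29 pallets of Route 13 fit (value 22) — 0 remain.
Total value = 137.

137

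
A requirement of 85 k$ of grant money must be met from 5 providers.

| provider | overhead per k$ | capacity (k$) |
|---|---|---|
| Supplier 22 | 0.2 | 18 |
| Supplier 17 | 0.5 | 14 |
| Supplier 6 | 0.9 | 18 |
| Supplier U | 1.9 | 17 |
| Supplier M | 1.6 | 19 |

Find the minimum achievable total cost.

Fill from the cheapest provider first.
Supplier 22 at 0.2: take all 18 k$ → 67 still needed.
Supplier 17 at 0.5: take all 14 k$ → 53 still needed.
Supplier 6 at 0.9: take all 18 k$ → 35 still needed.
Take 19 from Supplier M at 1.6 → need 16 more.
Supplier U (1.9): take the remaining 16 → done.
Cost = 18×0.2 + 14×0.5 + 18×0.9 + 19×1.6 + 16×1.9 = 87.6.

87.6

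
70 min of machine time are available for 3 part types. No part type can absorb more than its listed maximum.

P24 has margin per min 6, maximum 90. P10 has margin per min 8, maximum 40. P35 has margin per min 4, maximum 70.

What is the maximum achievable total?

Rank by margin per min: P10 8 > P24 6 > P35 4.
Give P10 40 to hit its cap of 40 → 30 left.
P24 has room for 90 but only 30 remain, so it gets 30.
Total = 6×30 + 8×40 = 500.

500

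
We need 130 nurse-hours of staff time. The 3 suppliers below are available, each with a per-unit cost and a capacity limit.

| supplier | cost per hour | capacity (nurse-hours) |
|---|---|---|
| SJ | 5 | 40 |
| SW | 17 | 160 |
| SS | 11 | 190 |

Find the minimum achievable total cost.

1190

Cheapest first:
Take 40 from SJ at 5 ; need 90 more.
SS at 11: take 90 of its 190 ; requirement met.
SW: unused.
Cost = 40×5 + 90×11 = 1190.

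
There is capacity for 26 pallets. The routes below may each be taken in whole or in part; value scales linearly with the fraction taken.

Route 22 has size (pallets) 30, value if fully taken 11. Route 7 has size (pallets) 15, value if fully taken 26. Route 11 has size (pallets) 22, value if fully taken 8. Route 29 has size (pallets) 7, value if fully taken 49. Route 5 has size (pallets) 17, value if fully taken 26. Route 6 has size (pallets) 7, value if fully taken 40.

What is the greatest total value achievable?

109.8

Best value per unit of size first: Route 29 49/7≈7, Route 6 40/7≈5.71, Route 7 26/15≈1.73, Route 5 26/17≈1.53, Route 22 11/30≈0.367, Route 11 8/22≈0.364.
Take all of Route 29 (7 pallets, value 49) ; 19 pallets left.
All 7 pallets of Route 6 fit (value 40) ; 12 remain.
Fill the last 12 pallets with part of Route 7: 12/15 of it earns 20.8.
Total value = 109.8.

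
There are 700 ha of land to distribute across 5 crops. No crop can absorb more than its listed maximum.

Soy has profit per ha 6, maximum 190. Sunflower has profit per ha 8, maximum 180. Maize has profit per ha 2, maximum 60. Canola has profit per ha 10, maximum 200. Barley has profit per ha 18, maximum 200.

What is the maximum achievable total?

7760

Rank by profit per ha: Barley 18 > Canola 10 > Sunflower 8 > Soy 6 > Maize 2.
Barley: +200 to 200 (cap) ; 500 left.
Give Canola 200 to hit its cap of 200 ; 300 left.
Give Sunflower 180 to hit its cap of 180 ; 120 left.
Soy has room for 190 but only 120 remain, so it gets 120.
Total = 6×120 + 8×180 + 10×200 + 18×200 = 7760.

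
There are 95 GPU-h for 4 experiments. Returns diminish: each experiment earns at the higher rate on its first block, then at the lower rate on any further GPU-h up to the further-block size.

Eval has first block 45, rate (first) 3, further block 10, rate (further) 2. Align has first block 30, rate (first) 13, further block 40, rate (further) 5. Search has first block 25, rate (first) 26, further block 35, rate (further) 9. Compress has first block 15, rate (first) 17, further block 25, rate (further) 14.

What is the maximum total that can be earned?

1645

Order all 8 blocks by rate: Search/first 26 > Compress/first 17 > Compress/second 14 > Align/first 13 > Search/second 9 > Align/second 5 > Eval/first 3 > Eval/second 2.
Search/first (26): +25 ; 70 left.
Compress/first (17): +15 ; 55 left.
Compress second at 14: fill all 25 ; 30 left.
Align first at 13: fill all 30 ; 0 left.
Total = 26×25 + 17×15 + 14×25 + 13×30 = 1645.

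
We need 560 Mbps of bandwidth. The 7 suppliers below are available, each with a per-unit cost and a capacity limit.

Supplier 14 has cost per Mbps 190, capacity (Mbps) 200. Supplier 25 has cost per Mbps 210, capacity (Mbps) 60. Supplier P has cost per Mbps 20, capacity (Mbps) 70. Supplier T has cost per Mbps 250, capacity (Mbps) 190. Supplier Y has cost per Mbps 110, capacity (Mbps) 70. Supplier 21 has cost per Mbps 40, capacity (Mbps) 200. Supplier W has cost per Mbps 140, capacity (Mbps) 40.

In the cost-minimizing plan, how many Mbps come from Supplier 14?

Fill from the cheapest supplier first.
Take 70 from Supplier P at 20 → need 490 more.
Supplier 21 at 40: take all 200 Mbps → 290 still needed.
Supplier Y at 110: take all 70 Mbps → 220 still needed.
Take 40 from Supplier W at 140 → need 180 more.
Supplier 14 (190): take the remaining 180 → done.
Supplier 25, Supplier T: unused.

180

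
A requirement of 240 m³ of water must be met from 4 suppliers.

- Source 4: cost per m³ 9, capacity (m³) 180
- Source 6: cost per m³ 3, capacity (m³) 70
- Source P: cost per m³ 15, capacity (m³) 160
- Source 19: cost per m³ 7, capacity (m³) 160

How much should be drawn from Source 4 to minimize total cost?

10

Cheapest first:
Take 70 from Source 6 at 3 → need 170 more.
Source 19 at 7: take all 160 m³ → 10 still needed.
Source 4 at 9: take 10 of its 180 → requirement met.
Source P: unused.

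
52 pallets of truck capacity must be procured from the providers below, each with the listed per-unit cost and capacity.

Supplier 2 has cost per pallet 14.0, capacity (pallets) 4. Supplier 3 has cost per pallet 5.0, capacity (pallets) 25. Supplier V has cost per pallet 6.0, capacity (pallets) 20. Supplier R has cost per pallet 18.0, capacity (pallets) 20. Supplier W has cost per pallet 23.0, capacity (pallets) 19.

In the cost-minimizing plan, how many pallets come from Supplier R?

Fill from the cheapest provider first.
Supplier 3 at 5.0: take all 25 pallets — 27 still needed.
Take 20 from Supplier V at 6.0 — need 7 more.
Supplier 2 at 14.0: take all 4 pallets — 3 still needed.
Take 3 from Supplier R at 18.0 to finish.
Supplier W: unused.

3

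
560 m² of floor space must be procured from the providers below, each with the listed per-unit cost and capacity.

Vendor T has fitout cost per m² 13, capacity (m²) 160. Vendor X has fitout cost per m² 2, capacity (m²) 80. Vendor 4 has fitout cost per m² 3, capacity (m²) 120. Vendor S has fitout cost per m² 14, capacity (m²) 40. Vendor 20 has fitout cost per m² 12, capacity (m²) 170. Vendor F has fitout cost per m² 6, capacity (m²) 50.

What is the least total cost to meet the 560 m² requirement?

4680

Fill from the cheapest provider first.
Take 80 from Vendor X at 2 ; need 480 more.
Vendor 4 at 3: take all 120 m² ; 360 still needed.
Vendor F (6): use full 50 ; 310 m² to go.
Take 170 from Vendor 20 at 12 ; need 140 more.
Vendor T (13): take the remaining 140 ; done.
Vendor S: unused.
Cost = 80×2 + 120×3 + 50×6 + 170×12 + 140×13 = 4680.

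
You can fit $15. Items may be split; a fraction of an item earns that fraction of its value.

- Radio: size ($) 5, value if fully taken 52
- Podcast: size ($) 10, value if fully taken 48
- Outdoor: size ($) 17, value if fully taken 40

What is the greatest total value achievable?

100

Rank by value-to-size ratio: Radio 52/5≈10.4, Podcast 48/10≈4.8, Outdoor 40/17≈2.35.
Take all of Radio (5 $, value 52) ; 10 $ left.
Take all of Podcast (10 $, value 48) ; 0 $ left.
Total value = 100.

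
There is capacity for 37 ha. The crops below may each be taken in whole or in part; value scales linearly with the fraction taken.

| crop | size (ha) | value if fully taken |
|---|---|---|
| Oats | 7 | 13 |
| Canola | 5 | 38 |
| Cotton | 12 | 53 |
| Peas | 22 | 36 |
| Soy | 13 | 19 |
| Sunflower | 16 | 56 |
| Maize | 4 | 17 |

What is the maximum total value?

164

Sort by value density: Canola 38/5≈7.6, Cotton 53/12≈4.42, Maize 17/4≈4.25, Sunflower 56/16≈3.5, Oats 13/7≈1.86, Peas 36/22≈1.64, Soy 19/13≈1.46.
Canola: take in full, 5 ha for value 38 ; 32 left.
All 12 ha of Cotton fit (value 53) ; 20 remain.
All 4 ha of Maize fit (value 17) ; 16 remain.
Sunflower: take in full, 16 ha for value 56 ; 0 left.
Total value = 164.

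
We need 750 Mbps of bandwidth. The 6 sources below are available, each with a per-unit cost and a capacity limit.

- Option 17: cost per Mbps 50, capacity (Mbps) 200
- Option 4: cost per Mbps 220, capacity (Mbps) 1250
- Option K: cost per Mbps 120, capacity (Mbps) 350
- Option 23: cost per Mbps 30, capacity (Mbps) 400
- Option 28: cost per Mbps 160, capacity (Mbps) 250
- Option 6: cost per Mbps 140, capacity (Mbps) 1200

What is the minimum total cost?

40000

Use sources in increasing cost order.
Option 23 (30): use full 400 — 350 Mbps to go.
Take 200 from Option 17 at 50 — need 150 more.
Option K at 120: take 150 of its 350 — requirement met.
Option 6, Option 28, Option 4: unused.
Cost = 400×30 + 200×50 + 150×120 = 40000.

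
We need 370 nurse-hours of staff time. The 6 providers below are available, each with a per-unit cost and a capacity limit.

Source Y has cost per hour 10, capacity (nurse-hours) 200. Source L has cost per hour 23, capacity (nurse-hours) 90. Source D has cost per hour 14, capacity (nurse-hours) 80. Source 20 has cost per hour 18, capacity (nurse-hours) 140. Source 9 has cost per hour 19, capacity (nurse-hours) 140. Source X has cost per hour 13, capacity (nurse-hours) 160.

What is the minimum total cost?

Use providers in increasing cost order.
Source Y (10): use full 200 ; 170 nurse-hours to go.
Source X at 13: take all 160 nurse-hours ; 10 still needed.
Source D at 14: take 10 of its 80 ; requirement met.
Source 20, Source 9, Source L: unused.
Cost = 200×10 + 160×13 + 10×14 = 4220.

4220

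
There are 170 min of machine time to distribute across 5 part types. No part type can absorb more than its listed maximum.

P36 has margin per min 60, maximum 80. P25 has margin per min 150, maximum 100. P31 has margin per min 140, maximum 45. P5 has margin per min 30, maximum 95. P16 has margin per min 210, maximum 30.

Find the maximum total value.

26900

Rank by margin per min: P16 210 > P25 150 > P31 140 > P36 60 > P5 30.
P16 takes 30 to reach its cap of 30 — 140 left.
P25: +100 to 100 (cap) — 40 left.
P31: +40 (room for 45) → 40. Pool exhausted.
Total = 150×100 + 140×40 + 210×30 = 26900.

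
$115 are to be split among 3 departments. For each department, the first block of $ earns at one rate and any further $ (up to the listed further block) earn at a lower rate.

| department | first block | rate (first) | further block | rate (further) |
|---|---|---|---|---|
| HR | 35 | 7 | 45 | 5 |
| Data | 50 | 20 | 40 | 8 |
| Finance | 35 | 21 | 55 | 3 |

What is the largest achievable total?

Order all 6 blocks by rate: Finance/first 21 > Data/first 20 > Data/second 8 > HR/first 7 > HR/second 5 > Finance/second 3.
Fill Finance first block (35 at 21) → 80 left.
Data first at 20: fill all 50 → 30 left.
30 remain; put them into Data second at 8.
Total = 21×35 + 20×50 + 8×30 = 1975.

1975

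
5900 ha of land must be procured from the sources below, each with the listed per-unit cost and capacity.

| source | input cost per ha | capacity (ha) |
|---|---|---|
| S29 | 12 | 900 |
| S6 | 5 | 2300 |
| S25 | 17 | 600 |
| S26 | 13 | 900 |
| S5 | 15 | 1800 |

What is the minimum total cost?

61000

Cheapest first:
Take 2300 from S6 at 5 → need 3600 more.
S29 at 12: take all 900 ha → 2700 still needed.
Take 900 from S26 at 13 → need 1800 more.
S5 at 15: take all 1800 ha → 0 still needed.
S25: unused.
Cost = 2300×5 + 900×12 + 900×13 + 1800×15 = 61000.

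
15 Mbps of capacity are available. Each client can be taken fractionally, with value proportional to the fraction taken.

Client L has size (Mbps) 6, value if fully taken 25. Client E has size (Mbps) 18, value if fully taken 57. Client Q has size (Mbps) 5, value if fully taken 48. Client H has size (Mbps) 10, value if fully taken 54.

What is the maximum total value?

102

Rank by value-to-size ratio: Client Q 48/5≈9.6, Client H 54/10≈5.4, Client L 25/6≈4.17, Client E 57/18≈3.17.
All 5 Mbps of Client Q fit (value 48) → 10 remain.
All 10 Mbps of Client H fit (value 54) → 0 remain.
Total value = 102.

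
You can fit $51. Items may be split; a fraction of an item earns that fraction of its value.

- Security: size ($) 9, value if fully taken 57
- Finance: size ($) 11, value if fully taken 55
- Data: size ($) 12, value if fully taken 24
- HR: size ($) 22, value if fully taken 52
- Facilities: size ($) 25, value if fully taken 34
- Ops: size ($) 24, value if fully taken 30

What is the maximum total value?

Sort by value density: Security 57/9≈6.33, Finance 55/11≈5, HR 52/22≈2.36, Data 24/12≈2, Facilities 34/25≈1.36, Ops 30/24≈1.25.
All 9 $ of Security fit (value 57) ; 42 remain.
All 11 $ of Finance fit (value 55) ; 31 remain.
HR: take in full, 22 $ for value 52 ; 9 left.
Fill the last 9 $ with part of Data: 9/12 of it earns 18.
Total value = 182.

182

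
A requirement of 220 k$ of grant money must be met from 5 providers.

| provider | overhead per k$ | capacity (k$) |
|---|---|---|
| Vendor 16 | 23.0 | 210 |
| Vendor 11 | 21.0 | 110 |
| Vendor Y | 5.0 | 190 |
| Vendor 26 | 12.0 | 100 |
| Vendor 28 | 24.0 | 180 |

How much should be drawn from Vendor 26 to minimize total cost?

Fill from the cheapest provider first.
Take 190 from Vendor Y at 5.0 → need 30 more.
Vendor 26 at 12.0: take 30 of its 100 → requirement met.
Vendor 11, Vendor 16, Vendor 28: unused.

30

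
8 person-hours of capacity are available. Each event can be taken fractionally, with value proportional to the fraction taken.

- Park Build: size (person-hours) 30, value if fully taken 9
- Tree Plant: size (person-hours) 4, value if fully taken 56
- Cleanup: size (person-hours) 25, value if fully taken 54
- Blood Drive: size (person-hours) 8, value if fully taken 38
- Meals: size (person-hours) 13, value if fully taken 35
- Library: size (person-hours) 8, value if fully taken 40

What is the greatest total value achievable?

Rank by value-to-size ratio: Tree Plant 56/4≈14, Library 40/8≈5, Blood Drive 38/8≈4.75, Meals 35/13≈2.69, Cleanup 54/25≈2.16, Park Build 9/30≈0.3.
All 4 person-hours of Tree Plant fit (value 56) → 4 remain.
4 person-hours left: a 4/8 share of Library gives 40×4/8 = 20.
Total value = 76.

76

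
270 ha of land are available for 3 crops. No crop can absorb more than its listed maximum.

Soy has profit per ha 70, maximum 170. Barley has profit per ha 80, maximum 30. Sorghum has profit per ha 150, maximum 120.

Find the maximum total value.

Rank by profit per ha: Sorghum 150 > Barley 80 > Soy 70.
Sorghum: +120 to 120 (cap) → 150 left.
Give Barley 30 to hit its cap of 30 → 120 left.
Soy: +120 (room for 170) → 120. Pool exhausted.
Total = 70×120 + 80×30 + 150×120 = 28800.

28800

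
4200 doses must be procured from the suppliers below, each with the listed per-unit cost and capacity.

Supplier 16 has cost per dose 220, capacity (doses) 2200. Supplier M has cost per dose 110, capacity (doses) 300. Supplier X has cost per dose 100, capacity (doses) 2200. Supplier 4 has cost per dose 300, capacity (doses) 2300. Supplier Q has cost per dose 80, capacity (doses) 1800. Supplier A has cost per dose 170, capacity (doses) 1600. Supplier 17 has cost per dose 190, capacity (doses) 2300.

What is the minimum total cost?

Fill from the cheapest supplier first.
Supplier Q at 80: take all 1800 doses ; 2400 still needed.
Take 2200 from Supplier X at 100 ; need 200 more.
Take 200 from Supplier M at 110 to finish.
Supplier A, Supplier 17, Supplier 16, Supplier 4: unused.
Cost = 1800×80 + 2200×100 + 200×110 = 386000.

386000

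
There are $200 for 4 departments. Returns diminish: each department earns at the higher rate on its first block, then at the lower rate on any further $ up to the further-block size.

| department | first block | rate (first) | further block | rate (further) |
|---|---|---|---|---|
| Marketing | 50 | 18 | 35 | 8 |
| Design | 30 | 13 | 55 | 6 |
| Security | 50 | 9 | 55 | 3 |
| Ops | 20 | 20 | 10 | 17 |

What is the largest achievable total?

Treat each block as its own option and order by rate: Ops/tier1 20 > Marketing/tier1 18 > Ops/tier2 17 > Design/tier1 13 > Security/tier1 9 > Marketing/tier2 8 > Design/tier2 6 > Security/tier2 3.
Ops/tier1 (20): +20 — 180 left.
Marketing/tier1 (18): +50 — 130 left.
Ops tier2 at 17: fill all 10 — 120 left.
Design/tier1 (13): +30 — 90 left.
Security/tier1 (9): +50 — 40 left.
Marketing tier2 at 8: fill all 35 — 5 left.
5 remain; put them into Design tier2 at 6.
Total = 20×20 + 18×50 + 17×10 + 13×30 + 9×50 + 8×35 + 6×5 = 2620.

2620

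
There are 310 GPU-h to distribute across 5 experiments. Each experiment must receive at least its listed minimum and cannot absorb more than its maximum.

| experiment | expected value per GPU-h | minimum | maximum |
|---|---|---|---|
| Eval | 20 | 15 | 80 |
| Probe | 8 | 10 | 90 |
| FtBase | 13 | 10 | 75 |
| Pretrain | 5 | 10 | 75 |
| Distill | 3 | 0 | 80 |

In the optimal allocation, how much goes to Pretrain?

Meeting every minimum uses 15+10+10+10+0 = 45 GPU-h, leaving 265.
Order the experiments by expected value per GPU-h: Eval 20 > FtBase 13 > Probe 8 > Pretrain 5 > Distill 3.
Give Eval 65 more to hit its cap of 80 → 200 left.
FtBase: +65 to 75 (cap) → 135 left.
Probe takes 80 more to reach its cap of 90 → 55 left.
Pretrain has room for 65 more but only 55 remain, so it gets 65.

65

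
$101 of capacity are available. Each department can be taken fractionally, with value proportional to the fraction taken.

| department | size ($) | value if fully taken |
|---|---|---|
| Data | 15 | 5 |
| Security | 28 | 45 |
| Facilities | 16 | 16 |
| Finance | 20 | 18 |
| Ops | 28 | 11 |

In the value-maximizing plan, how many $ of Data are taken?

Sort by value density: Security 45/28≈1.61, Facilities 16/16≈1, Finance 18/20≈0.9, Ops 11/28≈0.393, Data 5/15≈0.333.
All 28 $ of Security fit (value 45) — 73 remain.
All 16 $ of Facilities fit (value 16) — 57 remain.
Take all of Finance (20 $, value 18) — 37 $ left.
Take all of Ops (28 $, value 11) — 9 $ left.
Fill the last 9 $ with part of Data: 9/15 of it earns 3.

9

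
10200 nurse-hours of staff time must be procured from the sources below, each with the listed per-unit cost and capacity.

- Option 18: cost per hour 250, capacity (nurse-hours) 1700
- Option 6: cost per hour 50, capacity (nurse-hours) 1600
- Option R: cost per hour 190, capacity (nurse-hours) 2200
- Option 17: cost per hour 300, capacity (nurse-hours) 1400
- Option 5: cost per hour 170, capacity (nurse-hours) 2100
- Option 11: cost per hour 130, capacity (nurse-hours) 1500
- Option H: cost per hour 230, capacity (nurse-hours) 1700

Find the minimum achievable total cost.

1716000

Cheapest first:
Option 6 (50): use full 1600 — 8600 nurse-hours to go.
Option 11 at 130: take all 1500 nurse-hours — 7100 still needed.
Option 5 (170): use full 2100 — 5000 nurse-hours to go.
Option R at 190: take all 2200 nurse-hours — 2800 still needed.
Option H at 230: take all 1700 nurse-hours — 1100 still needed.
Take 1100 from Option 18 at 250 to finish.
Option 17: unused.
Cost = 1600×50 + 1500×130 + 2100×170 + 2200×190 + 1700×230 + 1100×250 = 1716000.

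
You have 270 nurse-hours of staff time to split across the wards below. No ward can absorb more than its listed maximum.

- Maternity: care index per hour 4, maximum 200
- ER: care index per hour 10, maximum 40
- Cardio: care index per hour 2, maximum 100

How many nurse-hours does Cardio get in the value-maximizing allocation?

Highest care index per hour first: ER 10 > Maternity 4 > Cardio 2.
Give ER 40 to hit its cap of 40 — 230 left.
Give Maternity 200 to hit its cap of 200 — 30 left.
Cardio has room for 100 but only 30 remain, so it gets 30.

30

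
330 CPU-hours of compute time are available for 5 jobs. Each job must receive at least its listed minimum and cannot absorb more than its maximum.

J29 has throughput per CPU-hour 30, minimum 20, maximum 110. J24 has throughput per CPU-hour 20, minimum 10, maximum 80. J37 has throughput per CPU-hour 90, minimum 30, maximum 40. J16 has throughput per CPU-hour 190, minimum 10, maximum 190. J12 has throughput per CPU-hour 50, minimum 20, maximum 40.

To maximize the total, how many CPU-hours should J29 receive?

50

Meeting every minimum uses 20+10+30+10+20 = 90 CPU-hours, leaving 240.
Order the jobs by throughput per CPU-hour: J16 190 > J37 90 > J12 50 > J29 30 > J24 20.
J16 takes 180 more to reach its cap of 190 → 60 left.
J37: +10 to 40 (cap) → 50 left.
J12 takes 20 more to reach its cap of 40 → 30 left.
J29: +30 (room for 90) → 50. Pool exhausted.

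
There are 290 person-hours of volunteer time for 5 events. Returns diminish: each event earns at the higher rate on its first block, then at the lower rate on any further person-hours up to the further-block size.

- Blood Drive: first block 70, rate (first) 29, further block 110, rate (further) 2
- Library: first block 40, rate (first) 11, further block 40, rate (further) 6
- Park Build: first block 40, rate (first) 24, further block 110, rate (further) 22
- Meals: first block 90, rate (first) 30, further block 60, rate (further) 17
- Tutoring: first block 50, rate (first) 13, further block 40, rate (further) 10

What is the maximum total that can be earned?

Order all 10 blocks by rate: Meals/T1 30 > Blood Drive/T1 29 > Park Build/T1 24 > Park Build/T2 22 > Meals/T2 17 > Tutoring/T1 13 > Library/T1 11 > Tutoring/T2 10 > Library/T2 6 > Blood Drive/T2 2.
Meals/T1 (30): +90 ; 200 left.
Fill Blood Drive T1 block (70 at 29) ; 130 left.
Park Build/T1 (24): +40 ; 90 left.
90 remain; put them into Park Build T2 at 22.
Total = 30×90 + 29×70 + 24×40 + 22×90 = 7670.

7670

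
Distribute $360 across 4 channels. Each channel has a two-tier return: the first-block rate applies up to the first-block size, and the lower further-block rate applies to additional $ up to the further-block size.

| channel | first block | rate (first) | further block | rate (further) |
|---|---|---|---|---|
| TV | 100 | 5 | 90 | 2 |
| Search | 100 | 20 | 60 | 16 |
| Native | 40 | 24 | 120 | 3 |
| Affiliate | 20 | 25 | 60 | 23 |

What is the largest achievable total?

6200

Rank every tier by rate: Affiliate/tier1 25 > Native/tier1 24 > Affiliate/tier2 23 > Search/tier1 20 > Search/tier2 16 > TV/tier1 5 > Native/tier2 3 > TV/tier2 2.
Affiliate tier1 at 25: fill all 20 — 340 left.
Fill Native tier1 block (40 at 24) — 300 left.
Fill Affiliate tier2 block (60 at 23) — 240 left.
Search/tier1 (20): +100 — 140 left.
Search/tier2 (16): +60 — 80 left.
TV/tier1: +80 of 100 at 5; pool empty.
Total = 25×20 + 24×40 + 23×60 + 20×100 + 16×60 + 5×80 = 6200.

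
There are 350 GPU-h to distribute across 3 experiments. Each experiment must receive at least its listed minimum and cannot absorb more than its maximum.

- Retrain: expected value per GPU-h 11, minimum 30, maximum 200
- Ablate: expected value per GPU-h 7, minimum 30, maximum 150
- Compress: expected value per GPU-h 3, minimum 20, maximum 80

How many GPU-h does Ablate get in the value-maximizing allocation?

130

Meeting every minimum uses 30+30+20 = 80 GPU-h, leaving 270.
Rank by expected value per GPU-h: Retrain 11 > Ablate 7 > Compress 3.
Retrain takes 170 more to reach its cap of 200 → 100 left.
Ablate has room for 120 more but only 100 remain, so it gets 130.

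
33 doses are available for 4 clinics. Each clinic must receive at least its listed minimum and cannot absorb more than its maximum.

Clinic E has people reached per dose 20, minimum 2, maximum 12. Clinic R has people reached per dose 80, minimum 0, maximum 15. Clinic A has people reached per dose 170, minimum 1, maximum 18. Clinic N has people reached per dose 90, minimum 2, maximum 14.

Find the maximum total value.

4270

Meeting every minimum uses 2+0+1+2 = 5 doses, leaving 28.
Rank by people reached per dose: Clinic A 170 > Clinic N 90 > Clinic R 80 > Clinic E 20.
Clinic A takes 17 more to reach its cap of 18 → 11 left.
Clinic N has room for 12 more but only 11 remain, so it gets 13.
Total = 20×2 + 170×18 + 90×13 = 4270.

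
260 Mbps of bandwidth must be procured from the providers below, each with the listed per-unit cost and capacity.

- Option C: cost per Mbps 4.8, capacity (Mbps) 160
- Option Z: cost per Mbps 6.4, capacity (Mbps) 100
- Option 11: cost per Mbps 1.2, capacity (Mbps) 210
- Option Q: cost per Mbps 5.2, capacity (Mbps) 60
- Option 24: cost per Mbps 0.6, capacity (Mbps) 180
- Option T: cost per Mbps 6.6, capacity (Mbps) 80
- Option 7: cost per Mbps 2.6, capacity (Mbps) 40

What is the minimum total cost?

Cheapest first:
Option 24 (0.6): use full 180 → 80 Mbps to go.
Take 80 from Option 11 at 1.2 to finish.
Option 7, Option C, Option Q, Option Z, Option T: unused.
Cost = 180×0.6 + 80×1.2 = 204.

204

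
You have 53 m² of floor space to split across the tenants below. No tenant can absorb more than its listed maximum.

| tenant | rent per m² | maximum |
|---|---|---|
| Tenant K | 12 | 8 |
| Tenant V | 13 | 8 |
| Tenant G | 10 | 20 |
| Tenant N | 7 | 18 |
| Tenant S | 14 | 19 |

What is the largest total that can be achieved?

646

Order the tenants by rent per m²: Tenant S 14 > Tenant V 13 > Tenant K 12 > Tenant G 10 > Tenant N 7.
Tenant S takes 19 to reach its cap of 19 → 34 left.
Tenant V takes 8 to reach its cap of 8 → 26 left.
Give Tenant K 8 to hit its cap of 8 → 18 left.
Tenant G: +18 (room for 20) → 18. Pool exhausted.
Total = 12×8 + 13×8 + 10×18 + 14×19 = 646.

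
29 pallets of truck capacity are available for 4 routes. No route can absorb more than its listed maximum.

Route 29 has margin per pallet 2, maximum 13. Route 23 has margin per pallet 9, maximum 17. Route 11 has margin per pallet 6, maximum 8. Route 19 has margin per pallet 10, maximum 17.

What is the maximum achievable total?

Highest margin per pallet first: Route 19 10 > Route 23 9 > Route 11 6 > Route 29 2.
Give Route 19 17 to hit its cap of 17 → 12 left.
Route 23 has room for 17 but only 12 remain, so it gets 12.
Total = 9×12 + 10×17 = 278.

278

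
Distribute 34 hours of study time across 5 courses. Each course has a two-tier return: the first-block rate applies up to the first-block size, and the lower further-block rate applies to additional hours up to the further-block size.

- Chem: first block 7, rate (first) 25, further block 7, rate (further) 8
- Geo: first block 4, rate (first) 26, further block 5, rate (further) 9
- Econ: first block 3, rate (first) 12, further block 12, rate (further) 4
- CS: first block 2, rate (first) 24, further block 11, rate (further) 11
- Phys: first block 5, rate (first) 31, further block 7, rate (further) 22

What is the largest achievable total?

Treat each block as its own option and order by rate: Phys/tier1 31 > Geo/tier1 26 > Chem/tier1 25 > CS/tier1 24 > Phys/tier2 22 > Econ/tier1 12 > CS/tier2 11 > Geo/tier2 9 > Chem/tier2 8 > Econ/tier2 4.
Fill Phys tier1 block (5 at 31) ; 29 left.
Geo/tier1 (26): +4 ; 25 left.
Fill Chem tier1 block (7 at 25) ; 18 left.
CS tier1 at 24: fill all 2 ; 16 left.
Phys/tier2 (22): +7 ; 9 left.
Fill Econ tier1 block (3 at 12) ; 6 left.
CS/tier2: +6 of 11 at 11; pool empty.
Total = 31×5 + 26×4 + 25×7 + 24×2 + 22×7 + 12×3 + 11×6 = 738.

738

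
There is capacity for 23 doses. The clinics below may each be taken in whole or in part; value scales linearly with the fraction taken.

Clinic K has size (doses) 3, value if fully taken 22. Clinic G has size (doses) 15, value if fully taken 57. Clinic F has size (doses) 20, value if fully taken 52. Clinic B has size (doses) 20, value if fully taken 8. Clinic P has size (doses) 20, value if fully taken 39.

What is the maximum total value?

92

Best value per unit of size first: Clinic K 22/3≈7.33, Clinic G 57/15≈3.8, Clinic F 52/20≈2.6, Clinic P 39/20≈1.95, Clinic B 8/20≈0.4.
Take all of Clinic K (3 doses, value 22) → 20 doses left.
Take all of Clinic G (15 doses, value 57) → 5 doses left.
Fill the last 5 doses with part of Clinic F: 5/20 of it earns 13.
Total value = 92.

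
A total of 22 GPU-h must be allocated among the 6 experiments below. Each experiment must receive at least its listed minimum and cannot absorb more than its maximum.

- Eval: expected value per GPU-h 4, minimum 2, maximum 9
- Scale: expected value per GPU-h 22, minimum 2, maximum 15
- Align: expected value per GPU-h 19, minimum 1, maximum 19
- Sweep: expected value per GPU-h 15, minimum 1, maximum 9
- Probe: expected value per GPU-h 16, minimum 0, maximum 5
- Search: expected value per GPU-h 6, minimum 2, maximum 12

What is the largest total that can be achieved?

Meeting every minimum uses 2+2+1+1+0+2 = 8 GPU-h, leaving 14.
Rank by expected value per GPU-h: Scale 22 > Align 19 > Probe 16 > Sweep 15 > Search 6 > Eval 4.
Scale: +13 to 15 (cap) — 1 left.
Align has room for 18 more but only 1 remain, so it gets 2.
Total = 4×2 + 22×15 + 19×2 + 15×1 + 6×2 = 403.

403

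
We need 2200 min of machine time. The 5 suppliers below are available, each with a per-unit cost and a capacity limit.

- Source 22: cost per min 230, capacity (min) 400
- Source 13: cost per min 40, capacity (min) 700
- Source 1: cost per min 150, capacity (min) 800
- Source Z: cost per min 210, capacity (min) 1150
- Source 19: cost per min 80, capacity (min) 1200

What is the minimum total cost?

Fill from the cheapest supplier first.
Take 700 from Source 13 at 40 ; need 1500 more.
Take 1200 from Source 19 at 80 ; need 300 more.
Take 300 from Source 1 at 150 to finish.
Source Z, Source 22: unused.
Cost = 700×40 + 1200×80 + 300×150 = 169000.

169000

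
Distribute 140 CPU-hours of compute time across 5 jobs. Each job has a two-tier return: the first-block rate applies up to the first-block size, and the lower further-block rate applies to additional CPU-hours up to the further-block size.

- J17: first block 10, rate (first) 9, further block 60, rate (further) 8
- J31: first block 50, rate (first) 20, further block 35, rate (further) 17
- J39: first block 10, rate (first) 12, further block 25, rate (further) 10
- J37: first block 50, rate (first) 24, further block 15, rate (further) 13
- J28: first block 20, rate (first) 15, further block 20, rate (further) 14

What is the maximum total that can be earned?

2870

Order all 10 blocks by rate: J37/T1 24 > J31/T1 20 > J31/T2 17 > J28/T1 15 > J28/T2 14 > J37/T2 13 > J39/T1 12 > J39/T2 10 > J17/T1 9 > J17/T2 8.
Fill J37 T1 block (50 at 24) → 90 left.
J31 T1 at 20: fill all 50 → 40 left.
Fill J31 T2 block (35 at 17) → 5 left.
5 remain; put them into J28 T1 at 15.
Total = 24×50 + 20×50 + 17×35 + 15×5 = 2870.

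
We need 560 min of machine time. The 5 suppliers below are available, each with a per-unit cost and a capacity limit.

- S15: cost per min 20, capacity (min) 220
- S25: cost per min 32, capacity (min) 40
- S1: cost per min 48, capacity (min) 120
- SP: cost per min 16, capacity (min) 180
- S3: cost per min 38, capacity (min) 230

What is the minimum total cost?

Fill from the cheapest supplier first.
Take 180 from SP at 16 ; need 380 more.
S15 (20): use full 220 ; 160 min to go.
S25 (32): use full 40 ; 120 min to go.
Take 120 from S3 at 38 to finish.
S1: unused.
Cost = 180×16 + 220×20 + 40×32 + 120×38 = 13120.

13120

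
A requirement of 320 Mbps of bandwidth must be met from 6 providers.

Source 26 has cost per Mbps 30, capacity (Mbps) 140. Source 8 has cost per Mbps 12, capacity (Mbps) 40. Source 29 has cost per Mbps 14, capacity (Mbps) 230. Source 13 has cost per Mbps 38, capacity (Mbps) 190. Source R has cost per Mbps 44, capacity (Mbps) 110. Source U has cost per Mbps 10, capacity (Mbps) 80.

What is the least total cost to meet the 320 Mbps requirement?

Use providers in increasing cost order.
Source U at 10: take all 80 Mbps → 240 still needed.
Source 8 at 12: take all 40 Mbps → 200 still needed.
Source 29 at 14: take 200 of its 230 → requirement met.
Source 26, Source 13, Source R: unused.
Cost = 80×10 + 40×12 + 200×14 = 4080.

4080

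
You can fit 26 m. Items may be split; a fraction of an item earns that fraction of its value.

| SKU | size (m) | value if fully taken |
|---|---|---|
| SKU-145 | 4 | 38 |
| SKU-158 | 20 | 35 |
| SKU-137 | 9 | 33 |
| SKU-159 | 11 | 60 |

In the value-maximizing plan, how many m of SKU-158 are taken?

2

Rank by value-to-size ratio: SKU-145 38/4≈9.5, SKU-159 60/11≈5.45, SKU-137 33/9≈3.67, SKU-158 35/20≈1.75.
SKU-145: take in full, 4 m for value 38 → 22 left.
Take all of SKU-159 (11 m, value 60) → 11 m left.
SKU-137: take in full, 9 m for value 33 → 2 left.
Only 2 m remain; take 2/20 of SKU-158 for value 35×2/20 = 3.5.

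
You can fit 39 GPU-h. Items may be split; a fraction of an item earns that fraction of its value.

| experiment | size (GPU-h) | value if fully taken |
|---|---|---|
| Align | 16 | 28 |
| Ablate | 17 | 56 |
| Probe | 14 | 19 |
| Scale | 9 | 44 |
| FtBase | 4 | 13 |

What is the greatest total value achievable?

Sort by value density: Scale 44/9≈4.89, Ablate 56/17≈3.29, FtBase 13/4≈3.25, Align 28/16≈1.75, Probe 19/14≈1.36.
Take all of Scale (9 GPU-h, value 44) — 30 GPU-h left.
Ablate: take in full, 17 GPU-h for value 56 — 13 left.
All 4 GPU-h of FtBase fit (value 13) — 9 remain.
Fill the last 9 GPU-h with part of Align: 9/16 of it earns 15.75.
Total value = 128.75.

128.75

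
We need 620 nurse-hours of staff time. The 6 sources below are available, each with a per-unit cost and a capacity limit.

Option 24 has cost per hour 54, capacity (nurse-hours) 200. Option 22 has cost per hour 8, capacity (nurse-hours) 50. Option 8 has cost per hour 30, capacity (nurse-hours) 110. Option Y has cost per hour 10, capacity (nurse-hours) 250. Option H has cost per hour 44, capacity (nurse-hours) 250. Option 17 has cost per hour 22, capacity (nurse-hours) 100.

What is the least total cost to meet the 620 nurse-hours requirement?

Fill from the cheapest source first.
Option 22 (8): use full 50 → 570 nurse-hours to go.
Take 250 from Option Y at 10 → need 320 more.
Option 17 at 22: take all 100 nurse-hours → 220 still needed.
Option 8 at 30: take all 110 nurse-hours → 110 still needed.
Take 110 from Option H at 44 to finish.
Option 24: unused.
Cost = 50×8 + 250×10 + 100×22 + 110×30 + 110×44 = 13240.

13240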